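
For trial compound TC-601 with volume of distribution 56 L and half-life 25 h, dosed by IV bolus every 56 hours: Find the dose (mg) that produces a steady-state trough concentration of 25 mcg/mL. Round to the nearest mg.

5214 mg

τ/t½ = 56/25 ≈ 2.24, so f = (1/2)^(56/25) ≈ 0.211686.
Cmin,ss = (D/Vd)·f/(1−f), so D = Cmin,ss·Vd·(1−f)/f.
D = 25 × 56 × (1−f)/f ≈ 25 × 56 × 3.72398 ≈ 5213.57 mg.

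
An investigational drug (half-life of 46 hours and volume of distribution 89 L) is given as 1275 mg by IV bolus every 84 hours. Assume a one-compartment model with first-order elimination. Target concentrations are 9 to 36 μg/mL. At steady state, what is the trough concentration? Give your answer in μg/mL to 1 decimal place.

Over one 84-h interval, 84/46 ≈ 1.8261 half-lives elapse, leaving f ≈ 0.2820 of each dose.
Single-dose peak C₀ = D/Vd = 1275/89 ≈ 14.326 μg/mL.
Steady-state trough Cmin,ss = C₀·f/(1−f) ≈ 14.326 × 0.2820/0.7180 ≈ 5.627 μg/mL.
Trough 5.6 μg/mL vs MEC 9 μg/mL: subtherapeutic.

5.6 μg/mL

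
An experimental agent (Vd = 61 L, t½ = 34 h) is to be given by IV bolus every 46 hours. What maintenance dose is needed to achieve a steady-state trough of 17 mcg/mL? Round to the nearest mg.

1612 mg

τ/t½ = 46/34 ≈ 1.3529, so f = (1/2)^(46/34) ≈ 0.391493.
Cmin,ss = (D/Vd)·f/(1−f), so D = Cmin,ss·Vd·(1−f)/f.
D = 17 × 61 × (1−f)/f ≈ 17 × 61 × 1.55432 ≈ 1611.83 mg.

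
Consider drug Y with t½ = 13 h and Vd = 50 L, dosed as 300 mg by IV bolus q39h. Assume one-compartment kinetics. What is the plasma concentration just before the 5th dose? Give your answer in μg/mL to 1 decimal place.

f = (1/2)^(τ/t½) = (1/2)^(39/13) ≈ 0.1250.
C₀ = D/Vd = 300/50 ≈ 6.000 μg/mL.
Before the 5th dose, 4 doses have been given. Superposition: Cmin = C₀·(f + f² + … + f^4).
≈ 6.000 × (0.1250 + 0.0156 + 0.0020 + 0.0002) ≈ 6.000 × 0.1428 ≈ 0.857 μg/mL.

0.9 μg/mL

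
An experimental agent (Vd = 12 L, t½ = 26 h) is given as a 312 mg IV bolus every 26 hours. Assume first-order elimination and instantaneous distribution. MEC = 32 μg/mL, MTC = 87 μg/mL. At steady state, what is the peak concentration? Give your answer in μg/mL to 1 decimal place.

The dosing interval is 1 half-life, so f = 2^(−1) = 0.5.
Accumulation ratio R = 1/(1 − f) = 1/0.5 = 2/1.
Single-dose peak C₀ = D/Vd = 312/12 = 26 μg/mL.
Steady-state peak Cmax,ss = C₀·R = 26 × 2/1 ≈ 52.000 μg/mL.
Peak 52.0 μg/mL vs MTC 87 μg/mL: below toxic threshold.

52.0 μg/mL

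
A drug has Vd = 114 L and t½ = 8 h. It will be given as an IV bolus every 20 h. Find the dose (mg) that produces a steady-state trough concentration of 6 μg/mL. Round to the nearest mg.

τ/t½ = 20/8 ≈ 2.5, so f = (1/2)^(20/8) ≈ 0.176777.
Cmin,ss = (D/Vd)·f/(1−f), so D = Cmin,ss·Vd·(1−f)/f.
D = 6 × 114 × (1−f)/f ≈ 6 × 114 × 4.65684 ≈ 3185.28 mg.

3185 mg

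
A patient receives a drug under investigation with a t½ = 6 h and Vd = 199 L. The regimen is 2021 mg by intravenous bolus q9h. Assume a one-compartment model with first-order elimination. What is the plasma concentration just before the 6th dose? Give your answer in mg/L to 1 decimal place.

5.5 mg/L

f = (1/2)^(τ/t½) = (1/2)^(9/6) ≈ 0.3536.
C₀ = D/Vd = 2021/199 ≈ 10.156 mg/L.
Before the 6th dose, 5 doses have been given. Superposition: Cmin = C₀·(f + f² + … + f^5).
≈ 10.156 × (0.3536 + 0.1250 + 0.0442 + 0.0156 + 0.0055) ≈ 10.156 × 0.5439 ≈ 5.524 mg/L.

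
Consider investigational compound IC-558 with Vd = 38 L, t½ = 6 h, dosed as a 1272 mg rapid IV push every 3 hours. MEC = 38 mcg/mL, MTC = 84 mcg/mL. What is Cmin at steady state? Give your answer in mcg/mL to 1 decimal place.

k = ln2/t½ = ln2/6 ≈ 0.115525 h⁻¹; fraction remaining f = e^(−kτ) = e^(−0.115525×3) ≈ 0.7071.
Single-dose peak C₀ = D/Vd = 1272/38 ≈ 33.474 mcg/mL.
Steady-state trough Cmin,ss = C₀·f/(1−f) ≈ 33.474 × 0.7071/0.2929 ≈ 80.811 mcg/mL.
Trough 80.8 mcg/mL vs MEC 38 mcg/mL: adequate.

80.8 mcg/mL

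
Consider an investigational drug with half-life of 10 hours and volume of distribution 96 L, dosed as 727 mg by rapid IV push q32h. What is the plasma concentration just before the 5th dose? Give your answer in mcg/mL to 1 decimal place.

f = (1/2)^(τ/t½) = (1/2)^(32/10) ≈ 0.1088.
C₀ = D/Vd = 727/96 ≈ 7.573 mcg/mL.
Before the 5th dose, 4 doses have been given. Superposition: Cmin = C₀·(f + f² + … + f^4).
≈ 7.573 × (0.1088 + 0.0118 + 0.0013 + 0.0001) ≈ 7.573 × 0.1220 ≈ 0.924 mcg/mL.

0.9 mcg/mL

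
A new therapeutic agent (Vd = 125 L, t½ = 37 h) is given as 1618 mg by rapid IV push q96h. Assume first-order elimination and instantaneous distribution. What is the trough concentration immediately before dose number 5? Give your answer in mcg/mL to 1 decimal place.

2.6 mcg/mL

f = (1/2)^(τ/t½) = (1/2)^(96/37) ≈ 0.1656.
C₀ = D/Vd = 1618/125 ≈ 12.944 mcg/mL.
Before the 5th dose, 4 doses have been given. Superposition: Cmin = C₀·(f + f² + … + f^4).
≈ 12.944 × (0.1656 + 0.0274 + 0.0045 + 0.0008) ≈ 12.944 × 0.1983 ≈ 2.567 mcg/mL.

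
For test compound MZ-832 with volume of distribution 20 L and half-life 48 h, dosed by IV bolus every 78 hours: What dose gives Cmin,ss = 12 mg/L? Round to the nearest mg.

500 mg

τ/t½ = 78/48 ≈ 1.625, so f = (1/2)^(78/48) ≈ 0.324210.
Cmin,ss = (D/Vd)·f/(1−f), so D = Cmin,ss·Vd·(1−f)/f.
D = 12 × 20 × (1−f)/f ≈ 12 × 20 × 2.08442 ≈ 500.26 mg.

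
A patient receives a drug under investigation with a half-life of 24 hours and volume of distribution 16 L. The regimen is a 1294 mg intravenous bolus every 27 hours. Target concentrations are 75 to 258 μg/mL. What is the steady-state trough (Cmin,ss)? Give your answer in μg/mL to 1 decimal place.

68.5 μg/mL

k = ln2/t½ = ln2/24 ≈ 0.028881 h⁻¹; fraction remaining f = e^(−kτ) = e^(−0.028881×27) ≈ 0.4585.
Accumulation ratio R = 1/(1 − f) ≈ 1/0.5415 ≈ 1.8467.
Each bolus raises the concentration by D/Vd = 1294/16 ≈ 80.875 μg/mL.
Steady-state peak Cmax,ss = C₀·R ≈ 80.875 × 1.8467 ≈ 149.352 μg/mL.
One interval later, Cmin,ss = Cmax,ss·e^(−kτ) ≈ 149.352 × 0.4585 ≈ 68.478 μg/mL.
Trough 68.5 μg/mL vs MEC 75 μg/mL: subtherapeutic.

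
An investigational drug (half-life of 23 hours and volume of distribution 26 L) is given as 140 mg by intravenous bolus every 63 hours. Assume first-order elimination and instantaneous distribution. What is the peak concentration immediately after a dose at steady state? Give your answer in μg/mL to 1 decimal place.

6.3 μg/mL

Over one 63-h interval, 63/23 ≈ 2.7391 half-lives elapse, leaving f ≈ 0.1498 of each dose.
Accumulation ratio R = 1/(1 − f) ≈ 1/0.8502 ≈ 1.1762.
Single-dose peak C₀ = D/Vd = 140/26 ≈ 5.385 μg/mL.
Steady-state peak Cmax,ss = C₀·R ≈ 5.385 × 1.1762 ≈ 6.334 μg/mL.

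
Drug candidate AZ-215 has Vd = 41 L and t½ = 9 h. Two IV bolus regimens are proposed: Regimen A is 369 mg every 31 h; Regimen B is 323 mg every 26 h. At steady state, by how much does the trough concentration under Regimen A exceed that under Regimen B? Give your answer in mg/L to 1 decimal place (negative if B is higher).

Regimen A: f = (1/2)^(31/9) ≈ 0.0919; Cmin,ss = (369/41)·f/(1−f) ≈ 0.911 mg/L.
Regimen B: f = (1/2)^(26/9) ≈ 0.1350; Cmin,ss = (323/41)·f/(1−f) ≈ 1.230 mg/L.
Difference ≈ 0.911 − 1.230 ≈ -0.319 mg/L.

-0.3 mg/L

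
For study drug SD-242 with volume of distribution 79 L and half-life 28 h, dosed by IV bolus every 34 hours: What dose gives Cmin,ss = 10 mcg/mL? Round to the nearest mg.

1043 mg

τ/t½ = 34/28 ≈ 1.2143, so f = (1/2)^(34/28) ≈ 0.430986.
Cmin,ss = (D/Vd)·f/(1−f), so D = Cmin,ss·Vd·(1−f)/f.
D = 10 × 79 × (1−f)/f ≈ 10 × 79 × 1.32026 ≈ 1043.01 mg.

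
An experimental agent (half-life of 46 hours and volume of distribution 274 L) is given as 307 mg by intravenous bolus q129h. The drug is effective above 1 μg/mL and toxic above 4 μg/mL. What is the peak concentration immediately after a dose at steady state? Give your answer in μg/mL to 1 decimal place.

1.3 μg/mL

k = ln2/t½ = ln2/46 ≈ 0.015068 h⁻¹; fraction remaining f = e^(−kτ) = e^(−0.015068×129) ≈ 0.1432.
Accumulation ratio R = 1/(1 − f) ≈ 1/0.8568 ≈ 1.1671.
Single-dose peak C₀ = D/Vd = 307/274 ≈ 1.120 μg/mL.
Steady-state peak Cmax,ss = C₀·R ≈ 1.120 × 1.1671 ≈ 1.307 μg/mL.
Peak 1.3 μg/mL vs MTC 4 μg/mL: below toxic threshold.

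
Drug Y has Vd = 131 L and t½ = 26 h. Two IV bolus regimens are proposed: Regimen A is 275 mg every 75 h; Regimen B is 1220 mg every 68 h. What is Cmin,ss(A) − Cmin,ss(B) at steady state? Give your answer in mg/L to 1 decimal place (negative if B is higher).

Regimen A: f = (1/2)^(75/26) ≈ 0.1354; Cmin,ss = (275/131)·f/(1−f) ≈ 0.329 mg/L.
Regimen B: f = (1/2)^(68/26) ≈ 0.1632; Cmin,ss = (1220/131)·f/(1−f) ≈ 1.816 mg/L.
Difference ≈ 0.329 − 1.816 ≈ -1.487 mg/L.

-1.5 mg/L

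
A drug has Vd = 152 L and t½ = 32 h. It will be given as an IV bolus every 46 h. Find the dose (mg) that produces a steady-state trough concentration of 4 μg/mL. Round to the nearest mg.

τ/t½ = 46/32 ≈ 1.4375, so f = (1/2)^(46/32) ≈ 0.369207.
Cmin,ss = (D/Vd)·f/(1−f), so D = Cmin,ss·Vd·(1−f)/f.
D = 4 × 152 × (1−f)/f ≈ 4 × 152 × 1.70851 ≈ 1038.77 mg.

1039 mg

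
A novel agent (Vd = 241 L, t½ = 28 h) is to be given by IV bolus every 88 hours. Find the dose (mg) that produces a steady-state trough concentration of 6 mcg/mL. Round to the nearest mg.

τ/t½ = 88/28 ≈ 3.1429, so f = (1/2)^(88/28) ≈ 0.113215.
Cmin,ss = (D/Vd)·f/(1−f), so D = Cmin,ss·Vd·(1−f)/f.
D = 6 × 241 × (1−f)/f ≈ 6 × 241 × 7.83275 ≈ 11326.16 mg.

11326 mg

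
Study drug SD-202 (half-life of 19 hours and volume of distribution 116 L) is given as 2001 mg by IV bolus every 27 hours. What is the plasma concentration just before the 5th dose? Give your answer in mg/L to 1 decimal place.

f = (1/2)^(τ/t½) = (1/2)^(27/19) ≈ 0.3734.
C₀ = D/Vd = 2001/116 ≈ 17.250 mg/L.
Before the 5th dose, 4 doses have been given. Superposition: Cmin = C₀·(f + f² + … + f^4).
≈ 17.250 × (0.3734 + 0.1394 + 0.0521 + 0.0194) ≈ 17.250 × 0.5843 ≈ 10.079 mg/L.

10.1 mg/L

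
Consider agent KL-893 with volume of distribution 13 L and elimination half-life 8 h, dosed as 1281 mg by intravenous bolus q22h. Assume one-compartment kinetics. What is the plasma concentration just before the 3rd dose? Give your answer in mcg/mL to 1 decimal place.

16.8 mcg/mL

f = (1/2)^(τ/t½) = (1/2)^(22/8) ≈ 0.1487.
C₀ = D/Vd = 1281/13 ≈ 98.538 mcg/mL.
Before the 3rd dose, 2 doses have been given. Superposition: Cmin = C₀·(f + f²).
≈ 98.538 × (0.1487 + 0.0221) ≈ 98.538 × 0.1708 ≈ 16.830 mcg/mL.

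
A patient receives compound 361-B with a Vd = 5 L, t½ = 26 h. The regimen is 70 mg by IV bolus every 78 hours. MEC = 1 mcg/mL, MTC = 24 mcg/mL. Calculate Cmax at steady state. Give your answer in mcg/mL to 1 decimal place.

16.0 mcg/mL

The dosing interval is 3 half-lives, so f = 2^(−3) = 0.125.
Accumulation ratio R = 1/(1 − f) = 1/0.875 = 8/7.
Single-dose peak C₀ = D/Vd = 70/5 = 14 mcg/mL.
Steady-state peak Cmax,ss = C₀·R = 14 × 8/7 ≈ 16.000 mcg/mL.
Peak 16.0 mcg/mL vs MTC 24 mcg/mL: below toxic threshold.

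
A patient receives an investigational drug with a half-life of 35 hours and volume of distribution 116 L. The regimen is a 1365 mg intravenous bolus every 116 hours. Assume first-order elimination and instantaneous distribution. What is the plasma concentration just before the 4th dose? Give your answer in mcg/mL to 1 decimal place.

1.3 mcg/mL

f = (1/2)^(τ/t½) = (1/2)^(116/35) ≈ 0.1005.
C₀ = D/Vd = 1365/116 ≈ 11.767 mcg/mL.
Before the 4th dose, 3 doses have been given. Superposition: Cmin = C₀·(f + f² + … + f^3).
≈ 11.767 × (0.1005 + 0.0101 + 0.0010) ≈ 11.767 × 0.1116 ≈ 1.313 mcg/mL.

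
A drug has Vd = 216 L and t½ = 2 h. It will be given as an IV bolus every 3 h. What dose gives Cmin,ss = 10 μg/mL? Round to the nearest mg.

3949 mg

τ/t½ = 3/2 ≈ 1.5, so f = (1/2)^(3/2) ≈ 0.353553.
Cmin,ss = (D/Vd)·f/(1−f), so D = Cmin,ss·Vd·(1−f)/f.
D = 10 × 216 × (1−f)/f ≈ 10 × 216 × 1.82843 ≈ 3949.41 mg.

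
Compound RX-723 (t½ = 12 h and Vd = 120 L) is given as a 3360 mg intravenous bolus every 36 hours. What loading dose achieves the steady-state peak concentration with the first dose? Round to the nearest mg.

f = (1/2)^(36/12) ≈ 0.125000; accumulation ratio R = 1/(1−f) ≈ 1.14286.
Loading dose to hit Cmax,ss on first dose: D_load = D_maint·R ≈ 3360 × 1.14286 ≈ 3840.01 mg.

3840 mg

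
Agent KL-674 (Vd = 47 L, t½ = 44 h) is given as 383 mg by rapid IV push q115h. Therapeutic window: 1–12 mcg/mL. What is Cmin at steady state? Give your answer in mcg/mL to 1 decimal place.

Over one 115-h interval, 115/44 ≈ 2.6136 half-lives elapse, leaving f ≈ 0.1634 of each dose.
Accumulation ratio R = 1/(1 − f) ≈ 1/0.8366 ≈ 1.1953.
Each bolus raises the concentration by D/Vd = 383/47 ≈ 8.149 mcg/mL.
Steady-state peak Cmax,ss = C₀·R ≈ 8.149 × 1.1953 ≈ 9.740 mcg/mL.
Steady-state trough Cmin,ss = Cmax,ss·f ≈ 9.740 × 0.1634 ≈ 1.592 mcg/mL.
Trough 1.6 mcg/mL vs MEC 1 mcg/mL: adequate.

1.6 mcg/mL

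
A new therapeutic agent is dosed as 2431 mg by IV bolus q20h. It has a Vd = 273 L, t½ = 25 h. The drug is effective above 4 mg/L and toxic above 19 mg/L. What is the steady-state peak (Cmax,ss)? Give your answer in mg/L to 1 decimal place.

k = ln2/t½ = ln2/25 ≈ 0.027726 h⁻¹; fraction remaining f = e^(−kτ) = e^(−0.027726×20) ≈ 0.5743.
At steady state, accumulation factor R = 1/(1 − e^(−kτ)) ≈ 2.3491.
Single-dose peak C₀ = D/Vd = 2431/273 ≈ 8.905 mg/L.
Steady-state peak Cmax,ss = C₀·R ≈ 8.905 × 2.3491 ≈ 20.919 mg/L.
Peak 20.9 mg/L vs MTC 19 mg/L: exceeds toxic threshold.

20.9 mg/L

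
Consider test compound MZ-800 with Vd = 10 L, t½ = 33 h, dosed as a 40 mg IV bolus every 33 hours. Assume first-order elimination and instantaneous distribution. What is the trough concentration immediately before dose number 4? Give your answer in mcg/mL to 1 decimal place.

f = (1/2)^(τ/t½) = (1/2)^(33/33) ≈ 0.5000.
C₀ = D/Vd = 40/10 ≈ 4.000 mcg/mL.
Before the 4th dose, 3 doses have been given. Superposition: Cmin = C₀·(f + f² + … + f^3).
≈ 4.000 × (0.5000 + 0.2500 + 0.1250) ≈ 4.000 × 0.8750 ≈ 3.500 mcg/mL.

3.5 mcg/mL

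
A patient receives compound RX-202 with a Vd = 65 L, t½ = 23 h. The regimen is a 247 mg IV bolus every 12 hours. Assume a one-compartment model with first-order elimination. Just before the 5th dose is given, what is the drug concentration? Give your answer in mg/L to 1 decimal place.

6.7 mg/L

f = (1/2)^(τ/t½) = (1/2)^(12/23) ≈ 0.6965.
C₀ = D/Vd = 247/65 ≈ 3.800 mg/L.
Before the 5th dose, 4 doses have been given. Superposition: Cmin = C₀·(f + f² + … + f^4).
≈ 3.800 × (0.6965 + 0.4851 + 0.3379 + 0.2353) ≈ 3.800 × 1.7548 ≈ 6.668 mg/L.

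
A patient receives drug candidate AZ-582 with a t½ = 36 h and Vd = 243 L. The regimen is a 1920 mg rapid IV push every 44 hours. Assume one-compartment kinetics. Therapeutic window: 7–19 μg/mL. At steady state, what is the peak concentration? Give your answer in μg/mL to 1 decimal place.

13.8 μg/mL

Over one 44-h interval, 44/36 ≈ 1.2222 half-lives elapse, leaving f ≈ 0.4286 of each dose.
At steady state, accumulation factor R = 1/(1 − e^(−kτ)) ≈ 1.7501.
Single-dose peak C₀ = D/Vd = 1920/243 ≈ 7.901 μg/mL.
Cmax,ss = C₀/(1 − f) ≈ 7.901/0.5714 ≈ 13.827 μg/mL.
Peak 13.8 μg/mL vs MTC 19 μg/mL: below toxic threshold.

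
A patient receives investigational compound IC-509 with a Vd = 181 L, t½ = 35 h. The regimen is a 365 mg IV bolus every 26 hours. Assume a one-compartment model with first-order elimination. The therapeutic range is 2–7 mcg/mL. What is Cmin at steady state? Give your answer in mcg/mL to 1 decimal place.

3.0 mcg/mL

Over one 26-h interval, 26/35 ≈ 0.74286 half-lives elapse, leaving f ≈ 0.5976 of each dose.
Each bolus raises the concentration by D/Vd = 365/181 ≈ 2.017 mcg/mL.
Steady-state trough Cmin,ss = C₀·f/(1−f) ≈ 2.017 × 0.5976/0.4024 ≈ 2.995 mcg/mL.
Trough 3.0 mcg/mL vs MEC 2 mcg/mL: adequate.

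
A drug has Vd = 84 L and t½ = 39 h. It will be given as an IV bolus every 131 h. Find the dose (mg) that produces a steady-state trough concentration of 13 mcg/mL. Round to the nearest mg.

10112 mg

τ/t½ = 131/39 ≈ 3.359, so f = (1/2)^(131/39) ≈ 0.097465.
Cmin,ss = (D/Vd)·f/(1−f), so D = Cmin,ss·Vd·(1−f)/f.
D = 13 × 84 × (1−f)/f ≈ 13 × 84 × 9.26009 ≈ 10112.02 mg.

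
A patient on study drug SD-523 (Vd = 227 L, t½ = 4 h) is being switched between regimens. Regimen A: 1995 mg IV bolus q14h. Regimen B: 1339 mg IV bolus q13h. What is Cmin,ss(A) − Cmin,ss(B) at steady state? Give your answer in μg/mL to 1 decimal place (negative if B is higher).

Regimen A: f = (1/2)^(14/4) ≈ 0.0884; Cmin,ss = (1995/227)·f/(1−f) ≈ 0.852 μg/mL.
Regimen B: f = (1/2)^(13/4) ≈ 0.1051; Cmin,ss = (1339/227)·f/(1−f) ≈ 0.693 μg/mL.
Difference ≈ 0.852 − 0.693 ≈ 0.159 μg/mL.

0.2 μg/mL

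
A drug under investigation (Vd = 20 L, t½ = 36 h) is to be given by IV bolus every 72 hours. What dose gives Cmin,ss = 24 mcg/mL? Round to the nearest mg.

1440 mg

τ/t½ = 72/36 ≈ 2, so f = (1/2)^(72/36) ≈ 0.250000.
Cmin,ss = (D/Vd)·f/(1−f), so D = Cmin,ss·Vd·(1−f)/f.
D = 24 × 20 × (1−f)/f ≈ 24 × 20 × 3.00000 ≈ 1440.00 mg.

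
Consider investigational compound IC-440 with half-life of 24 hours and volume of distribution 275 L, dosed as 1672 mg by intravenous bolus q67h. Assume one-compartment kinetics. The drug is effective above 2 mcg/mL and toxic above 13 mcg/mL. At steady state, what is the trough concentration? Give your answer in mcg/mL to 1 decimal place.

τ/t½ = 67/24 ≈ 2.7917, so fraction remaining f = (1/2)^(67/24) ≈ 0.1444.
Single-dose peak C₀ = D/Vd = 1672/275 ≈ 6.080 mcg/mL.
Steady-state trough Cmin,ss = C₀·f/(1−f) ≈ 6.080 × 0.1444/0.8556 ≈ 1.026 mcg/mL.
Trough 1.0 mcg/mL vs MEC 2 mcg/mL: subtherapeutic.

1.0 mcg/mL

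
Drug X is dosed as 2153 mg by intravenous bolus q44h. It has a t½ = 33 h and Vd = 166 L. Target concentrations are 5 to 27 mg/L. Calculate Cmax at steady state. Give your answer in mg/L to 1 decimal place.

Over one 44-h interval, 44/33 ≈ 1.3333 half-lives elapse, leaving f ≈ 0.3969 of each dose.
Accumulation ratio R = 1/(1 − f) ≈ 1/0.6031 ≈ 1.6581.
Single-dose peak C₀ = D/Vd = 2153/166 ≈ 12.970 mg/L.
Steady-state peak Cmax,ss = C₀·R ≈ 12.970 × 1.6581 ≈ 21.506 mg/L.
Peak 21.5 mg/L vs MTC 27 mg/L: below toxic threshold.

21.5 mg/L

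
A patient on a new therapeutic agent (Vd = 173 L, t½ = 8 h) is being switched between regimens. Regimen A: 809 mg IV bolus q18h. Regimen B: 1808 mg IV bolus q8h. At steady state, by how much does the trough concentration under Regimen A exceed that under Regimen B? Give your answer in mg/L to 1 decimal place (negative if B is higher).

Regimen A: f = (1/2)^(18/8) ≈ 0.2102; Cmin,ss = (809/173)·f/(1−f) ≈ 1.245 mg/L.
Regimen B: f = (1/2)^(8/8) ≈ 0.5000; Cmin,ss = (1808/173)·f/(1−f) ≈ 10.451 mg/L.
Difference ≈ 1.245 − 10.451 ≈ -9.206 mg/L.

-9.2 mg/L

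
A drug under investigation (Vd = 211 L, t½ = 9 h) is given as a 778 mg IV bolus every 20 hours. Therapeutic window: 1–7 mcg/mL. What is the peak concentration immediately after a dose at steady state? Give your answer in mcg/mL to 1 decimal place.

τ/t½ = 20/9 ≈ 2.2222, so fraction remaining f = (1/2)^(20/9) ≈ 0.2143.
At steady state, accumulation factor R = 1/(1 − e^(−kτ)) ≈ 1.2728.
Each bolus raises the concentration by D/Vd = 778/211 ≈ 3.687 mcg/mL.
Steady-state peak Cmax,ss = C₀·R ≈ 3.687 × 1.2728 ≈ 4.693 mcg/mL.
Peak 4.7 mcg/mL vs MTC 7 mcg/mL: below toxic threshold.

4.7 mcg/mL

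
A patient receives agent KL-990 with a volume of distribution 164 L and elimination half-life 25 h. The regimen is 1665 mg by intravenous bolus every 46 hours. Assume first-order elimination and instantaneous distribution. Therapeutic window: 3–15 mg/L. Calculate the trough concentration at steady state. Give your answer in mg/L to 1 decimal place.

Over one 46-h interval, 46/25 ≈ 1.84 half-lives elapse, leaving f ≈ 0.2793 of each dose.
Each bolus raises the concentration by D/Vd = 1665/164 ≈ 10.152 mg/L.
Steady-state trough Cmin,ss = C₀·f/(1−f) ≈ 10.152 × 0.2793/0.7207 ≈ 3.934 mg/L.
Trough 3.9 mg/L vs MEC 3 mg/L: adequate.

3.9 mg/L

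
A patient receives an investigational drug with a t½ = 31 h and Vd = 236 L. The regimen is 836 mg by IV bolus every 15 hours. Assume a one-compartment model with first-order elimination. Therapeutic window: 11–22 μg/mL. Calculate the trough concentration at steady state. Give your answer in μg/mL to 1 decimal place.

Over one 15-h interval, 15/31 ≈ 0.48387 half-lives elapse, leaving f ≈ 0.7151 of each dose.
Accumulation ratio R = 1/(1 − f) ≈ 1/0.2849 ≈ 3.5100.
Each bolus raises the concentration by D/Vd = 836/236 ≈ 3.542 μg/mL.
Steady-state peak Cmax,ss = C₀·R ≈ 3.542 × 3.5100 ≈ 12.432 μg/mL.
Steady-state trough Cmin,ss = Cmax,ss·f ≈ 12.432 × 0.7151 ≈ 8.890 μg/mL.
Trough 8.9 μg/mL vs MEC 11 μg/mL: subtherapeutic.

8.9 μg/mL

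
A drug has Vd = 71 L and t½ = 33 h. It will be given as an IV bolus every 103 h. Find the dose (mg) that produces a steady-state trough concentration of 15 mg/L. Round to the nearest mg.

8202 mg

τ/t½ = 103/33 ≈ 3.1212, so f = (1/2)^(103/33) ≈ 0.114927.
Cmin,ss = (D/Vd)·f/(1−f), so D = Cmin,ss·Vd·(1−f)/f.
D = 15 × 71 × (1−f)/f ≈ 15 × 71 × 7.70118 ≈ 8201.76 mg.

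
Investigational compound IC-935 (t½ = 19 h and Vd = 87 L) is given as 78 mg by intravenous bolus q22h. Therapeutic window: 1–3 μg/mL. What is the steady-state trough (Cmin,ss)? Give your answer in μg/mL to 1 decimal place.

k = ln2/t½ = ln2/19 ≈ 0.036481 h⁻¹; fraction remaining f = e^(−kτ) = e^(−0.036481×22) ≈ 0.4482.
At steady state, accumulation factor R = 1/(1 − e^(−kτ)) ≈ 1.8123.
Single-dose peak C₀ = D/Vd = 78/87 ≈ 0.897 μg/mL.
Cmax,ss = C₀/(1 − f) ≈ 0.897/0.5518 ≈ 1.626 μg/mL.
Steady-state trough Cmin,ss = Cmax,ss·f ≈ 1.626 × 0.4482 ≈ 0.729 μg/mL.
Trough 0.7 μg/mL vs MEC 1 μg/mL: subtherapeutic.

0.7 μg/mL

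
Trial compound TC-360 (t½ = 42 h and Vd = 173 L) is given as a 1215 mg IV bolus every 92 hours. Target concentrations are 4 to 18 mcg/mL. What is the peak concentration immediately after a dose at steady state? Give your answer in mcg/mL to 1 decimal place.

τ/t½ = 92/42 ≈ 2.1905, so fraction remaining f = (1/2)^(92/42) ≈ 0.2191.
Accumulation ratio R = 1/(1 − f) ≈ 1/0.7809 ≈ 1.2806.
Each bolus raises the concentration by D/Vd = 1215/173 ≈ 7.023 mcg/mL.
Steady-state peak Cmax,ss = C₀·R ≈ 7.023 × 1.2806 ≈ 8.994 mcg/mL.
Peak 9.0 mcg/mL vs MTC 18 mcg/mL: below toxic threshold.

9.0 mcg/mL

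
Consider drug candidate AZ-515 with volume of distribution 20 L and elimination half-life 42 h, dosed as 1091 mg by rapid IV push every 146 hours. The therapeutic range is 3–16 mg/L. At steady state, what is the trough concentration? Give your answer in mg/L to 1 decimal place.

k = ln2/t½ = ln2/42 ≈ 0.016504 h⁻¹; fraction remaining f = e^(−kτ) = e^(−0.016504×146) ≈ 0.0899.
Each bolus raises the concentration by D/Vd = 1091/20 ≈ 54.550 mg/L.
Steady-state trough Cmin,ss = C₀·f/(1−f) ≈ 54.550 × 0.0899/0.9101 ≈ 5.388 mg/L.
Trough 5.4 mg/L vs MEC 3 mg/L: adequate.

5.4 mg/L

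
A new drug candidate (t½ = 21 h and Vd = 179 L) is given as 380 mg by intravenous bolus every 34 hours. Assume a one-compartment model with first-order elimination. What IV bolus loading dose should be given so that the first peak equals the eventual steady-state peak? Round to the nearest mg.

563 mg

f = (1/2)^(34/21) ≈ 0.325550; accumulation ratio R = 1/(1−f) ≈ 1.48269.
Loading dose to hit Cmax,ss on first dose: D_load = D_maint·R ≈ 380 × 1.48269 ≈ 563.42 mg.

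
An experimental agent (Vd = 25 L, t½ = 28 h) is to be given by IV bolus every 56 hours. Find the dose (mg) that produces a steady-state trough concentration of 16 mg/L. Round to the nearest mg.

τ/t½ = 56/28 ≈ 2, so f = (1/2)^(56/28) ≈ 0.250000.
Cmin,ss = (D/Vd)·f/(1−f), so D = Cmin,ss·Vd·(1−f)/f.
D = 16 × 25 × (1−f)/f ≈ 16 × 25 × 3.00000 ≈ 1200.00 mg.

1200 mg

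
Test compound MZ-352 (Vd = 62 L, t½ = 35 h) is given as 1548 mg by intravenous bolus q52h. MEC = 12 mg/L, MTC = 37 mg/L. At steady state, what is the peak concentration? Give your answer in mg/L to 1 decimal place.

38.8 mg/L

Over one 52-h interval, 52/35 ≈ 1.4857 half-lives elapse, leaving f ≈ 0.3571 of each dose.
Accumulation ratio R = 1/(1 − f) ≈ 1/0.6429 ≈ 1.5555.
Single-dose peak C₀ = D/Vd = 1548/62 ≈ 24.968 mg/L.
Steady-state peak Cmax,ss = C₀·R ≈ 24.968 × 1.5555 ≈ 38.838 mg/L.
Peak 38.8 mg/L vs MTC 37 mg/L: exceeds toxic threshold.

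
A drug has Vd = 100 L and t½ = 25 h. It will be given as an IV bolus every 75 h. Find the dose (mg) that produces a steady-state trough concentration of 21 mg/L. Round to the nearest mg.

τ/t½ = 75/25 ≈ 3, so f = (1/2)^(75/25) ≈ 0.125000.
Cmin,ss = (D/Vd)·f/(1−f), so D = Cmin,ss·Vd·(1−f)/f.
D = 21 × 100 × (1−f)/f ≈ 21 × 100 × 7.00000 ≈ 14700.00 mg.

14700 mg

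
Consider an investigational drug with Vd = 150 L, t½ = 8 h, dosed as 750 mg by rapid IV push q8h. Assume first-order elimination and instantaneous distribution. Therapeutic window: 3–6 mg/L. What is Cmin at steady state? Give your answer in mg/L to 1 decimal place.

5.0 mg/L

τ = 8 h = 1 half-life, so f = (1/2)^1 = 0.5.
At steady state, R = 1/(1 − 0.5) = 2/1.
Single-dose peak C₀ = D/Vd = 750/150 = 5 mg/L.
Steady-state peak Cmax,ss = C₀·R = 5 × 2/1 ≈ 10.000 mg/L.
Steady-state trough Cmin,ss = Cmax,ss·f ≈ 10.000 × 0.5 ≈ 5.000 mg/L.
Trough 5.0 mg/L vs MEC 3 mg/L: adequate.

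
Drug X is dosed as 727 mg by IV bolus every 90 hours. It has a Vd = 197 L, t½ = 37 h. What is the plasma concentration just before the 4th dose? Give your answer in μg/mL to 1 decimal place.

f = (1/2)^(τ/t½) = (1/2)^(90/37) ≈ 0.1853.
C₀ = D/Vd = 727/197 ≈ 3.690 μg/mL.
Before the 4th dose, 3 doses have been given. Superposition: Cmin = C₀·(f + f² + … + f^3).
≈ 3.690 × (0.1853 + 0.0343 + 0.0064) ≈ 3.690 × 0.2260 ≈ 0.834 μg/mL.

0.8 μg/mL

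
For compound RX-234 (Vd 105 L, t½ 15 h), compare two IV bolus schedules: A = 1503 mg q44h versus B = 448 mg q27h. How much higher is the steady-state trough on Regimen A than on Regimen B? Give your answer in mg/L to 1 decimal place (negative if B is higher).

0.4 mg/L

Regimen A: f = (1/2)^(44/15) ≈ 0.1309; Cmin,ss = (1503/105)·f/(1−f) ≈ 2.156 mg/L.
Regimen B: f = (1/2)^(27/15) ≈ 0.2872; Cmin,ss = (448/105)·f/(1−f) ≈ 1.719 mg/L.
Difference ≈ 2.156 − 1.719 ≈ 0.437 mg/L.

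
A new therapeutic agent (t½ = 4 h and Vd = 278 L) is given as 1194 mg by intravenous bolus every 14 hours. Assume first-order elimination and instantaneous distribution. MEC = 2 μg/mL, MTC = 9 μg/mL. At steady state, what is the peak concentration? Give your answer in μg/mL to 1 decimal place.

4.7 μg/mL

Over one 14-h interval, 14/4 ≈ 3.5 half-lives elapse, leaving f ≈ 0.0884 of each dose.
Accumulation ratio R = 1/(1 − f) ≈ 1/0.9116 ≈ 1.0970.
Single-dose peak C₀ = D/Vd = 1194/278 ≈ 4.295 μg/mL.
Cmax,ss = C₀/(1 − f) ≈ 4.295/0.9116 ≈ 4.711 μg/mL.
Peak 4.7 μg/mL vs MTC 9 μg/mL: below toxic threshold.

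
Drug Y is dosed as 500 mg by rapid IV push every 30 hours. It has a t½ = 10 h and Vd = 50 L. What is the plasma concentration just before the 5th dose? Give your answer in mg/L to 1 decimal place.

f = (1/2)^(τ/t½) = (1/2)^(30/10) ≈ 0.1250.
C₀ = D/Vd = 500/50 ≈ 10.000 mg/L.
Before the 5th dose, 4 doses have been given. Superposition: Cmin = C₀·(f + f² + … + f^4).
≈ 10.000 × (0.1250 + 0.0156 + 0.0020 + 0.0002) ≈ 10.000 × 0.1428 ≈ 1.428 mg/L.

1.4 mg/L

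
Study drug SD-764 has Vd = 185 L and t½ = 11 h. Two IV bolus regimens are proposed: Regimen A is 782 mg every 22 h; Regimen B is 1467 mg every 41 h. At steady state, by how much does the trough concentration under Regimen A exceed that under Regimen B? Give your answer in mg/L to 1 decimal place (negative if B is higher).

Regimen A: f = (1/2)^(22/11) ≈ 0.2500; Cmin,ss = (782/185)·f/(1−f) ≈ 1.409 mg/L.
Regimen B: f = (1/2)^(41/11) ≈ 0.0755; Cmin,ss = (1467/185)·f/(1−f) ≈ 0.648 mg/L.
Difference ≈ 1.409 − 0.648 ≈ 0.761 mg/L.

0.8 mg/L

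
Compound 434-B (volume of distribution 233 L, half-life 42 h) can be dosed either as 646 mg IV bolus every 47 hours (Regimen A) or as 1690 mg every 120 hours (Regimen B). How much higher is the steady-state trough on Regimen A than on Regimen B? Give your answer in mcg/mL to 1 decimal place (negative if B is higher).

Regimen A: f = (1/2)^(47/42) ≈ 0.4604; Cmin,ss = (646/233)·f/(1−f) ≈ 2.366 mcg/mL.
Regimen B: f = (1/2)^(120/42) ≈ 0.1380; Cmin,ss = (1690/233)·f/(1−f) ≈ 1.161 mcg/mL.
Difference ≈ 2.366 − 1.161 ≈ 1.205 mcg/mL.

1.2 mcg/mL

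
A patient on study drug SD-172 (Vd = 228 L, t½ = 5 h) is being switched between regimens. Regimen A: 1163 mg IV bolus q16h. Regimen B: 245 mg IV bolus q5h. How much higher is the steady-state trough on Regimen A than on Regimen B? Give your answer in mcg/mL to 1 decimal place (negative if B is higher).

Regimen A: f = (1/2)^(16/5) ≈ 0.1088; Cmin,ss = (1163/228)·f/(1−f) ≈ 0.623 mcg/mL.
Regimen B: f = (1/2)^(5/5) ≈ 0.5000; Cmin,ss = (245/228)·f/(1−f) ≈ 1.075 mcg/mL.
Difference ≈ 0.623 − 1.075 ≈ -0.452 mcg/mL.

-0.5 mcg/mL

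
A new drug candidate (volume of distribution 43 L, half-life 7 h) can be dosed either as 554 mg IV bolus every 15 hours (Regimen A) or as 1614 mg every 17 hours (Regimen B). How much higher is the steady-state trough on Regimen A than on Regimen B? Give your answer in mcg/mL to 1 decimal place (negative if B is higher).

Regimen A: f = (1/2)^(15/7) ≈ 0.2264; Cmin,ss = (554/43)·f/(1−f) ≈ 3.771 mcg/mL.
Regimen B: f = (1/2)^(17/7) ≈ 0.1857; Cmin,ss = (1614/43)·f/(1−f) ≈ 8.560 mcg/mL.
Difference ≈ 3.771 − 8.560 ≈ -4.789 mcg/mL.

-4.8 mcg/mL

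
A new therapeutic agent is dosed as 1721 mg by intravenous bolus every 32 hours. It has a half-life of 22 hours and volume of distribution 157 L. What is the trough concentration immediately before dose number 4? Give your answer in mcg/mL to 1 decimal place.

f = (1/2)^(τ/t½) = (1/2)^(32/22) ≈ 0.3649.
C₀ = D/Vd = 1721/157 ≈ 10.962 mcg/mL.
Before the 4th dose, 3 doses have been given. Superposition: Cmin = C₀·(f + f² + … + f^3).
≈ 10.962 × (0.3649 + 0.1332 + 0.0486) ≈ 10.962 × 0.5467 ≈ 5.993 mcg/mL.

6.0 mcg/mL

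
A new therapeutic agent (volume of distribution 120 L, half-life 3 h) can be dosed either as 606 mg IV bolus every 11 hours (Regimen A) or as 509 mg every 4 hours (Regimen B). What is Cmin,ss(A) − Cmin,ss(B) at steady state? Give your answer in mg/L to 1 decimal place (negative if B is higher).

-2.4 mg/L

Regimen A: f = (1/2)^(11/3) ≈ 0.0787; Cmin,ss = (606/120)·f/(1−f) ≈ 0.431 mg/L.
Regimen B: f = (1/2)^(4/3) ≈ 0.3969; Cmin,ss = (509/120)·f/(1−f) ≈ 2.791 mg/L.
Difference ≈ 0.431 − 2.791 ≈ -2.360 mg/L.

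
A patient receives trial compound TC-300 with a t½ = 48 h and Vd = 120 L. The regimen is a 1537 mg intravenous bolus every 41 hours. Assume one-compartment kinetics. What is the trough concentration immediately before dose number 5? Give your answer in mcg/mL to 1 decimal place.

14.4 mcg/mL

f = (1/2)^(τ/t½) = (1/2)^(41/48) ≈ 0.5532.
C₀ = D/Vd = 1537/120 ≈ 12.808 mcg/mL.
Before the 5th dose, 4 doses have been given. Superposition: Cmin = C₀·(f + f² + … + f^4).
≈ 12.808 × (0.5532 + 0.3060 + 0.1693 + 0.0937) ≈ 12.808 × 1.1222 ≈ 14.373 mcg/mL.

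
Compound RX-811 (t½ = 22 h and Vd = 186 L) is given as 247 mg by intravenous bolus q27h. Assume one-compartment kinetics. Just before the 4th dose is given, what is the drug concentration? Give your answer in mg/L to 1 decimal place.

0.9 mg/L

f = (1/2)^(τ/t½) = (1/2)^(27/22) ≈ 0.4271.
C₀ = D/Vd = 247/186 ≈ 1.328 mg/L.
Before the 4th dose, 3 doses have been given. Superposition: Cmin = C₀·(f + f² + … + f^3).
≈ 1.328 × (0.4271 + 0.1824 + 0.0779) ≈ 1.328 × 0.6874 ≈ 0.913 mg/L.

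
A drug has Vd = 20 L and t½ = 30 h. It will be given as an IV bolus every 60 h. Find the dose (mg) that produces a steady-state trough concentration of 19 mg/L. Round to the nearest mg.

τ/t½ = 60/30 ≈ 2, so f = (1/2)^(60/30) ≈ 0.250000.
Cmin,ss = (D/Vd)·f/(1−f), so D = Cmin,ss·Vd·(1−f)/f.
D = 19 × 20 × (1−f)/f ≈ 19 × 20 × 3.00000 ≈ 1140.00 mg.

1140 mg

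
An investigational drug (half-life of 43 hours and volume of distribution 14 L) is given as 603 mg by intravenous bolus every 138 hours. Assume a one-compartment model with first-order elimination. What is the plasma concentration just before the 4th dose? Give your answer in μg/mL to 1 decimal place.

5.2 μg/mL

f = (1/2)^(τ/t½) = (1/2)^(138/43) ≈ 0.1081.
C₀ = D/Vd = 603/14 ≈ 43.071 μg/mL.
Before the 4th dose, 3 doses have been given. Superposition: Cmin = C₀·(f + f² + … + f^3).
≈ 43.071 × (0.1081 + 0.0117 + 0.0013) ≈ 43.071 × 0.1211 ≈ 5.216 μg/mL.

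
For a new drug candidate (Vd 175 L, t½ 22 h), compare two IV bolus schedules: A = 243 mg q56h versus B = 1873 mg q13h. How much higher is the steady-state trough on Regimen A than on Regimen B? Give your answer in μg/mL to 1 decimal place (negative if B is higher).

-20.9 μg/mL

Regimen A: f = (1/2)^(56/22) ≈ 0.1713; Cmin,ss = (243/175)·f/(1−f) ≈ 0.287 μg/mL.
Regimen B: f = (1/2)^(13/22) ≈ 0.6639; Cmin,ss = (1873/175)·f/(1−f) ≈ 21.141 μg/mL.
Difference ≈ 0.287 − 21.141 ≈ -20.854 μg/mL.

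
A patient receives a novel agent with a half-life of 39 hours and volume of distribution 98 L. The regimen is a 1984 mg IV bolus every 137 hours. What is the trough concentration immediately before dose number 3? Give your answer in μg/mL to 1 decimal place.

f = (1/2)^(τ/t½) = (1/2)^(137/39) ≈ 0.0876.
C₀ = D/Vd = 1984/98 ≈ 20.245 μg/mL.
Before the 3rd dose, 2 doses have been given. Superposition: Cmin = C₀·(f + f²).
≈ 20.245 × (0.0876 + 0.0077) ≈ 20.245 × 0.0953 ≈ 1.929 μg/mL.

1.9 μg/mL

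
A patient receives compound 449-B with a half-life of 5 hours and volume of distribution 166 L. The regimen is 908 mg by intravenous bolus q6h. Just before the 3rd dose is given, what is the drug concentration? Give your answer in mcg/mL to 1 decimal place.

f = (1/2)^(τ/t½) = (1/2)^(6/5) ≈ 0.4353.
C₀ = D/Vd = 908/166 ≈ 5.470 mcg/mL.
Before the 3rd dose, 2 doses have been given. Superposition: Cmin = C₀·(f + f²).
≈ 5.470 × (0.4353 + 0.1895) ≈ 5.470 × 0.6248 ≈ 3.418 mcg/mL.

3.4 mcg/mL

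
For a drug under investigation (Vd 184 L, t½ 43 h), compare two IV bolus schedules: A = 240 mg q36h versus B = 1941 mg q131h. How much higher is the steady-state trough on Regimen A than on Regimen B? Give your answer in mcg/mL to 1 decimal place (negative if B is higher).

0.2 mcg/mL

Regimen A: f = (1/2)^(36/43) ≈ 0.5597; Cmin,ss = (240/184)·f/(1−f) ≈ 1.658 mcg/mL.
Regimen B: f = (1/2)^(131/43) ≈ 0.1210; Cmin,ss = (1941/184)·f/(1−f) ≈ 1.452 mcg/mL.
Difference ≈ 1.658 − 1.452 ≈ 0.206 mcg/mL.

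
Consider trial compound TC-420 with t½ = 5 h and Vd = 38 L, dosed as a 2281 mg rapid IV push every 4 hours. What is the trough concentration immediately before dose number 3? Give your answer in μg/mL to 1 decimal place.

54.3 μg/mL

f = (1/2)^(τ/t½) = (1/2)^(4/5) ≈ 0.5743.
C₀ = D/Vd = 2281/38 ≈ 60.026 μg/mL.
Before the 3rd dose, 2 doses have been given. Superposition: Cmin = C₀·(f + f²).
≈ 60.026 × (0.5743 + 0.3298) ≈ 60.026 × 0.9041 ≈ 54.270 μg/mL.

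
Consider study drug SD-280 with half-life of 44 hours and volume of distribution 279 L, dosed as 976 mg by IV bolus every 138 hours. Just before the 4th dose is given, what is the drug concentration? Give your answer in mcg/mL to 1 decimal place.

f = (1/2)^(τ/t½) = (1/2)^(138/44) ≈ 0.1137.
C₀ = D/Vd = 976/279 ≈ 3.498 mcg/mL.
Before the 4th dose, 3 doses have been given. Superposition: Cmin = C₀·(f + f² + … + f^3).
≈ 3.498 × (0.1137 + 0.0129 + 0.0015) ≈ 3.498 × 0.1281 ≈ 0.448 mcg/mL.

0.4 mcg/mL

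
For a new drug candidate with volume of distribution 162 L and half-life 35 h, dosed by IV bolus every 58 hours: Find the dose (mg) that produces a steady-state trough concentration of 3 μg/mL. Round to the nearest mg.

τ/t½ = 58/35 ≈ 1.6571, so f = (1/2)^(58/35) ≈ 0.317066.
Cmin,ss = (D/Vd)·f/(1−f), so D = Cmin,ss·Vd·(1−f)/f.
D = 3 × 162 × (1−f)/f ≈ 3 × 162 × 2.15392 ≈ 1046.81 mg.

1047 mg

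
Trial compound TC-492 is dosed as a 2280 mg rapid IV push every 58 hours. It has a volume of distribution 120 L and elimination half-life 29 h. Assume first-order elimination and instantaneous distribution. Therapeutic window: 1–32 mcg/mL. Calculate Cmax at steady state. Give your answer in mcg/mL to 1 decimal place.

The dosing interval is 2 half-lives, so f = 2^(−2) = 0.25.
At steady state, R = 1/(1 − 0.25) = 4/3.
Single-dose peak C₀ = D/Vd = 2280/120 = 19 mcg/mL.
Steady-state peak Cmax,ss = C₀·R = 19 × 4/3 ≈ 25.333 mcg/mL.
Peak 25.3 mcg/mL vs MTC 32 mcg/mL: below toxic threshold.

25.3 mcg/mL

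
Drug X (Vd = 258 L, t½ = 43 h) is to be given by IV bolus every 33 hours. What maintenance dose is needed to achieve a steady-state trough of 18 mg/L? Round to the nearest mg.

τ/t½ = 33/43 ≈ 0.76744, so f = (1/2)^(33/43) ≈ 0.587458.
Cmin,ss = (D/Vd)·f/(1−f), so D = Cmin,ss·Vd·(1−f)/f.
D = 18 × 258 × (1−f)/f ≈ 18 × 258 × 0.70225 ≈ 3261.25 mg.

3261 mg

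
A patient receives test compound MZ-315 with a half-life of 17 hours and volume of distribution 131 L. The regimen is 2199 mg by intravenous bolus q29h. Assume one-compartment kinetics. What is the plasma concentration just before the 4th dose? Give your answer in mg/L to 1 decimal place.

f = (1/2)^(τ/t½) = (1/2)^(29/17) ≈ 0.3065.
C₀ = D/Vd = 2199/131 ≈ 16.786 mg/L.
Before the 4th dose, 3 doses have been given. Superposition: Cmin = C₀·(f + f² + … + f^3).
≈ 16.786 × (0.3065 + 0.0939 + 0.0288) ≈ 16.786 × 0.4292 ≈ 7.205 mg/L.

7.2 mg/L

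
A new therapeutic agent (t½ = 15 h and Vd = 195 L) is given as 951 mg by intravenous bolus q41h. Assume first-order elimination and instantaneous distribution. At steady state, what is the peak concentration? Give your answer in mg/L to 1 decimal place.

Over one 41-h interval, 41/15 ≈ 2.7333 half-lives elapse, leaving f ≈ 0.1504 of each dose.
Accumulation ratio R = 1/(1 − f) ≈ 1/0.8496 ≈ 1.1770.
Single-dose peak C₀ = D/Vd = 951/195 ≈ 4.877 mg/L.
Cmax,ss = C₀/(1 − f) ≈ 4.877/0.8496 ≈ 5.740 mg/L.

5.7 mg/L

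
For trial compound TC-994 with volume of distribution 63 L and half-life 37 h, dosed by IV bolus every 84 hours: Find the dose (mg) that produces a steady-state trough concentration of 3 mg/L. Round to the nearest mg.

τ/t½ = 84/37 ≈ 2.2703, so f = (1/2)^(84/37) ≈ 0.207291.
Cmin,ss = (D/Vd)·f/(1−f), so D = Cmin,ss·Vd·(1−f)/f.
D = 3 × 63 × (1−f)/f ≈ 3 × 63 × 3.82414 ≈ 722.76 mg.

723 mg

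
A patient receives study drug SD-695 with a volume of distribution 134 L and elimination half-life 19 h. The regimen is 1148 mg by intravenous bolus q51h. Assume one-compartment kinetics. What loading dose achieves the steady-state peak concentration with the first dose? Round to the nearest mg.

f = (1/2)^(51/19) ≈ 0.155587; accumulation ratio R = 1/(1−f) ≈ 1.18425.
Loading dose to hit Cmax,ss on first dose: D_load = D_maint·R ≈ 1148 × 1.18425 ≈ 1359.52 mg.

1360 mg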